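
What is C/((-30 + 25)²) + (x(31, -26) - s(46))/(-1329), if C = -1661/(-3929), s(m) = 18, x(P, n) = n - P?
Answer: 3191448/43513675 ≈ 0.073344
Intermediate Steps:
C = 1661/3929 (C = -1661*(-1/3929) = 1661/3929 ≈ 0.42275)
C/((-30 + 25)²) + (x(31, -26) - s(46))/(-1329) = 1661/(3929*((-30 + 25)²)) + ((-26 - 1*31) - 1*18)/(-1329) = 1661/(3929*((-5)²)) + ((-26 - 31) - 18)*(-1/1329) = (1661/3929)/25 + (-57 - 18)*(-1/1329) = (1661/3929)*(1/25) - 75*(-1/1329) = 1661/98225 + 25/443 = 3191448/43513675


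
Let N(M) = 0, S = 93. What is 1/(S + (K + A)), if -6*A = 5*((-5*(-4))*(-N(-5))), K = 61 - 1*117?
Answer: 1/37 ≈ 0.027027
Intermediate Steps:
K = -56 (K = 61 - 117 = -56)
A = 0 (A = -5*(-5*(-4))*(-1*0)/6 = -5*20*0/6 = -5*0/6 = -⅙*0 = 0)
1/(S + (K + A)) = 1/(93 + (-56 + 0)) = 1/(93 - 56) = 1/37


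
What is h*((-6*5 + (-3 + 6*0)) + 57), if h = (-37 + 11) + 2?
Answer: -576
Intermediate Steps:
h = -24 (h = -26 + 2 = -24)
h*((-6*5 + (-3 + 6*0)) + 57) = -24*((-6*5 + (-3 + 6*0)) + 57) = -24*((-30 + (-3 + 0)) + 57) = -24*((-30 - 3) + 57) = -24*(-33 + 57) = -24*24 = -576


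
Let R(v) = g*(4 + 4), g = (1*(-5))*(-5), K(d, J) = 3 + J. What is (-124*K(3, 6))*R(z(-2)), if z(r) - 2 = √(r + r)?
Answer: -223200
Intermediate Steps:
g = 25 (g = -5*(-5) = 25)
z(r) = 2 + √2*√r (z(r) = 2 + √(r + r) = 2 + √(2*r) = 2 + √2*√r)
R(v) = 200 (R(v) = 25*(4 + 4) = 25*8 = 200)
(-124*K(3, 6))*R(z(-2)) = -124*(3 + 6)*200 = -124*9*200 = -1116*200 = -223200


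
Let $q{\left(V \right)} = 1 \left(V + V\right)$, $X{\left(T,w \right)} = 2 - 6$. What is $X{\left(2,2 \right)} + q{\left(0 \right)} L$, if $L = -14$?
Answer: $-4$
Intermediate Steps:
$X{\left(T,w \right)} = -4$ ($X{\left(T,w \right)} = 2 - 6 = -4$)
$q{\left(V \right)} = 2 V$ ($q{\left(V \right)} = 1 \cdot 2 V = 2 V$)
$X{\left(2,2 \right)} + q{\left(0 \right)} L = -4 + 2 \cdot 0 \left(-14\right) = -4 + 0 \left(-14\right) = -4 + 0 = -4$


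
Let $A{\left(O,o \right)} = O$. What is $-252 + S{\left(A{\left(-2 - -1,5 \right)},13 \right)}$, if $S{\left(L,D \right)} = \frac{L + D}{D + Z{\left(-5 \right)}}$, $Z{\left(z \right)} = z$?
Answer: $- \frac{501}{2} \approx -250.5$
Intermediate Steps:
$S{\left(L,D \right)} = \frac{D + L}{-5 + D}$ ($S{\left(L,D \right)} = \frac{L + D}{D - 5} = \frac{D + L}{-5 + D}$)
$-252 + S{\left(A{\left(-2 - -1,5 \right)},13 \right)} = -252 + \frac{13 - 1}{-5 + 13} = -252 + \frac{13 + \left(-2 + 1\right)}{8} = -252 + \frac{13 - 1}{8} = -252 + \frac{1}{8} \cdot 12 = -252 + \frac{3}{2} = - \frac{501}{2}$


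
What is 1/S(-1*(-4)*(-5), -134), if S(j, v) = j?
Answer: -1/20 ≈ -0.050000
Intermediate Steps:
1/S(-1*(-4)*(-5), -134) = 1/(-1*(-4)*(-5)) = 1/(4*(-5)) = 1/(-20) = -1/20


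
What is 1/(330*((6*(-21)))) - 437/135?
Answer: -134597/41580 ≈ -3.2371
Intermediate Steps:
1/(330*((6*(-21)))) - 437/135 = (1/330)/(-126) - 437*1/135 = (1/330)*(-1/126) - 437/135 = -1/41580 - 437/135 = -134597/41580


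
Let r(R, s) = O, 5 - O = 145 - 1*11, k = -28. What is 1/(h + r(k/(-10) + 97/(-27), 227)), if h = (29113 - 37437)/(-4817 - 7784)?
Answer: -12601/1617205 ≈ -0.0077918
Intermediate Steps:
O = -129 (O = 5 - (145 - 1*11) = 5 - (145 - 11) = 5 - 1*134 = 5 - 134 = -129)
r(R, s) = -129
h = 8324/12601 (h = -8324/(-12601) = -8324*(-1/12601) = 8324/12601 ≈ 0.66058)
1/(h + r(k/(-10) + 97/(-27), 227)) = 1/(8324/12601 - 129) = 1/(-1617205/12601) = -12601/1617205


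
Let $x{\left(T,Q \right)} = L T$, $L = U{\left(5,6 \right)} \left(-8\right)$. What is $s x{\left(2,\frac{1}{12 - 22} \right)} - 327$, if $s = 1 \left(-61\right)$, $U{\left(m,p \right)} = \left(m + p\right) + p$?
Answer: $16265$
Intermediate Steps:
$U{\left(m,p \right)} = m + 2 p$
$s = -61$
$L = -136$ ($L = \left(5 + 2 \cdot 6\right) \left(-8\right) = \left(5 + 12\right) \left(-8\right) = 17 \left(-8\right) = -136$)
$x{\left(T,Q \right)} = - 136 T$
$s x{\left(2,\frac{1}{12 - 22} \right)} - 327 = - 61 \left(\left(-136\right) 2\right) - 327 = \left(-61\right) \left(-272\right) - 327 = 16592 - 327 = 16265$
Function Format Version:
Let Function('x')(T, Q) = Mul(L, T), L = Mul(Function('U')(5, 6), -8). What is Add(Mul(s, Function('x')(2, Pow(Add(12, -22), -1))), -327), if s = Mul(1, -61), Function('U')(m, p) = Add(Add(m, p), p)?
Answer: 16265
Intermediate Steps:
Function('U')(m, p) = Add(m, Mul(2, p))
s = -61
L = -136 (L = Mul(Add(5, Mul(2, 6)), -8) = Mul(Add(5, 12), -8) = Mul(17, -8) = -136)
Function('x')(T, Q) = Mul(-136, T)
Add(Mul(s, Function('x')(2, Pow(Add(12, -22), -1))), -327) = Add(Mul(-61, Mul(-136, 2)), -327) = Add(Mul(-61, -272), -327) = Add(16592, -327) = 16265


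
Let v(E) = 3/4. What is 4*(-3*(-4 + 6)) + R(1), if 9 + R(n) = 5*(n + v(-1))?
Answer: -97/4 ≈ -24.250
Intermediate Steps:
v(E) = ¾ (v(E) = 3*(¼) = ¾)
R(n) = -21/4 + 5*n (R(n) = -9 + 5*(n + ¾) = -9 + 5*(¾ + n) = -9 + (15/4 + 5*n) = -21/4 + 5*n)
4*(-3*(-4 + 6)) + R(1) = 4*(-3*(-4 + 6)) + (-21/4 + 5*1) = 4*(-3*2) + (-21/4 + 5) = 4*(-6) - ¼ = -24 - ¼ = -97/4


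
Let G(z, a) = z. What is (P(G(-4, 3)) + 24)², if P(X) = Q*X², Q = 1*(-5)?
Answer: 3136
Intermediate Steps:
Q = -5
P(X) = -5*X²
(P(G(-4, 3)) + 24)² = (-5*(-4)² + 24)² = (-5*16 + 24)² = (-80 + 24)² = (-56)² = 3136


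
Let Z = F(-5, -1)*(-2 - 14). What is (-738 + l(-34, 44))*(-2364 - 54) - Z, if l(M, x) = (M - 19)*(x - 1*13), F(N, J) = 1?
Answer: 5757274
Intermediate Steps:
l(M, x) = (-19 + M)*(-13 + x) (l(M, x) = (-19 + M)*(x - 13) = (-19 + M)*(-13 + x))
Z = -16 (Z = 1*(-2 - 14) = 1*(-16) = -16)
(-738 + l(-34, 44))*(-2364 - 54) - Z = (-738 + (247 - 19*44 - 13*(-34) - 34*44))*(-2364 - 54) - 1*(-16) = (-738 + (247 - 836 + 442 - 1496))*(-2418) + 16 = (-738 - 1643)*(-2418) + 16 = -2381*(-2418) + 16 = 5757258 + 16 = 5757274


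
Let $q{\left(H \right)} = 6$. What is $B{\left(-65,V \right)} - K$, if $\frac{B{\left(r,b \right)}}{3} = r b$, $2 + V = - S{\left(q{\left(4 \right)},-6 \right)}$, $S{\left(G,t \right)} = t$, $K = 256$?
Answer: $-1036$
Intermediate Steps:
$V = 4$ ($V = -2 - -6 = -2 + 6 = 4$)
$B{\left(r,b \right)} = 3 b r$ ($B{\left(r,b \right)} = 3 r b = 3 b r$)
$B{\left(-65,V \right)} - K = 3 \cdot 4 \left(-65\right) - 256 = -780 - 256 = -1036$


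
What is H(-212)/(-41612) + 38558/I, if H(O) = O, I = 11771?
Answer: 401742737/122453713 ≈ 3.2808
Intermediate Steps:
H(-212)/(-41612) + 38558/I = -212/(-41612) + 38558/11771 = -212*(-1/41612) + 38558*(1/11771) = 53/10403 + 38558/11771 = 401742737/122453713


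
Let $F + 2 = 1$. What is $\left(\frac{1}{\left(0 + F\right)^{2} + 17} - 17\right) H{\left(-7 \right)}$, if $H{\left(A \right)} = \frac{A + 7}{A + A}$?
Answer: $0$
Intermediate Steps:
$F = -1$ ($F = -2 + 1 = -1$)
$H{\left(A \right)} = \frac{7 + A}{2 A}$
$\left(\frac{1}{\left(0 + F\right)^{2} + 17} - 17\right) H{\left(-7 \right)} = \left(\frac{1}{\left(0 - 1\right)^{2} + 17} - 17\right) \frac{7 - 7}{2 \left(-7\right)} = \left(\frac{1}{\left(-1\right)^{2} + 17} - 17\right) \frac{1}{2} \left(- \frac{1}{7}\right) 0 = \left(\frac{1}{1 + 17} - 17\right) 0 = \left(\frac{1}{18} - 17\right) 0 = \left(- \frac{305}{18}\right) 0 = 0$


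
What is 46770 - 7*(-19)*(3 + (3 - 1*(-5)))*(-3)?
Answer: 42381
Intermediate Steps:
46770 - 7*(-19)*(3 + (3 - 1*(-5)))*(-3) = 46770 - (-133)*(3 + (3 + 5))*(-3) = 46770 - (-133)*(3 + 8)*(-3) = 46770 - (-133)*11*(-3) = 46770 - (-133)*(-33) = 46770 - 1*4389 = 46770 - 4389 = 42381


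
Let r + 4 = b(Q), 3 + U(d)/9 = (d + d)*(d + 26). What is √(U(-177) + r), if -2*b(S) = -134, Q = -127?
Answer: 3*√53458 ≈ 693.63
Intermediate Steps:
b(S) = 67 (b(S) = -½*(-134) = 67)
U(d) = -27 + 18*d*(26 + d) (U(d) = -27 + 9*((d + d)*(d + 26)) = -27 + 9*((2*d)*(26 + d)) = -27 + 9*(2*d*(26 + d)) = -27 + 18*d*(26 + d))
r = 63 (r = -4 + 67 = 63)
√(U(-177) + r) = √((-27 + 18*(-177)² + 468*(-177)) + 63) = √((-27 + 18*31329 - 82836) + 63) = √((-27 + 563922 - 82836) + 63) = √(481059 + 63) = √481122 = 3*√53458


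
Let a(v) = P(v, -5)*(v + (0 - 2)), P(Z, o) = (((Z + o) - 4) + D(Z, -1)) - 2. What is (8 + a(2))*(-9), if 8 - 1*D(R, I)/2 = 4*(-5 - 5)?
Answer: -72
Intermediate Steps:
D(R, I) = 96 (D(R, I) = 16 - 8*(-5 - 5) = 16 - 8*(-10) = 16 - 2*(-40) = 16 + 80 = 96)
P(Z, o) = 90 + Z + o (P(Z, o) = (((Z + o) - 4) + 96) - 2 = ((-4 + Z + o) + 96) - 2 = (92 + Z + o) - 2 = 90 + Z + o)
a(v) = (-2 + v)*(85 + v) (a(v) = (90 + v - 5)*(v + (0 - 2)) = (85 + v)*(v - 2) = (85 + v)*(-2 + v) = (-2 + v)*(85 + v))
(8 + a(2))*(-9) = (8 + (-2 + 2)*(85 + 2))*(-9) = (8 + 0*87)*(-9) = (8 + 0)*(-9) = 8*(-9) = -72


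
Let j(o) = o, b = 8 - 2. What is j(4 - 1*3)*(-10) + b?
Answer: -4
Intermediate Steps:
b = 6
j(4 - 1*3)*(-10) + b = (4 - 1*3)*(-10) + 6 = (4 - 3)*(-10) + 6 = 1*(-10) + 6 = -10 + 6 = -4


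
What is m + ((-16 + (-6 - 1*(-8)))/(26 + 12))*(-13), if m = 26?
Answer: 585/19 ≈ 30.789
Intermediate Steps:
m + ((-16 + (-6 - 1*(-8)))/(26 + 12))*(-13) = 26 + ((-16 + (-6 - 1*(-8)))/(26 + 12))*(-13) = 26 + ((-16 + (-6 + 8))/38)*(-13) = 26 + ((-16 + 2)*(1/38))*(-13) = 26 - 14*1/38*(-13) = 26 - 7/19*(-13) = 26 + 91/19 = 585/19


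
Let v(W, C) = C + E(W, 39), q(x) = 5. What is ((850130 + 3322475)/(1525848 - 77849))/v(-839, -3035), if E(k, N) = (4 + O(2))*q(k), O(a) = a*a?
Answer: -834521/867351401 ≈ -0.00096215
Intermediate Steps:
O(a) = a²
E(k, N) = 40 (E(k, N) = (4 + 2²)*5 = (4 + 4)*5 = 8*5 = 40)
v(W, C) = 40 + C (v(W, C) = C + 40 = 40 + C)
((850130 + 3322475)/(1525848 - 77849))/v(-839, -3035) = ((850130 + 3322475)/(1525848 - 77849))/(40 - 3035) = (4172605/1447999)/(-2995) = (4172605*(1/1447999))*(-1/2995) = (4172605/1447999)*(-1/2995) = -834521/867351401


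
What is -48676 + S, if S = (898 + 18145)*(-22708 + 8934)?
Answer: -262346958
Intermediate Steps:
S = -262298282 (S = 19043*(-13774) = -262298282)
-48676 + S = -48676 - 262298282 = -262346958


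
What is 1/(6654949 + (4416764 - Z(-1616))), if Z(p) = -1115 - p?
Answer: 1/11071212 ≈ 9.0324e-8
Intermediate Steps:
1/(6654949 + (4416764 - Z(-1616))) = 1/(6654949 + (4416764 - (-1115 - 1*(-1616)))) = 1/(6654949 + (4416764 - (-1115 + 1616))) = 1/(6654949 + (4416764 - 1*501)) = 1/(6654949 + (4416764 - 501)) = 1/(6654949 + 4416263) = 1/11071212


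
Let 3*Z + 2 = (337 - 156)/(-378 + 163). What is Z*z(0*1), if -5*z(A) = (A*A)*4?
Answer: 0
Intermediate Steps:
z(A) = -4*A²/5 (z(A) = -A*A*4/5 = -A²*4/5 = -4*A²/5)
Z = -611/645 (Z = -⅔ + ((337 - 156)/(-378 + 163))/3 = -⅔ + (181/(-215))/3 = -⅔ + (181*(-1/215))/3 = -⅔ + (⅓)*(-181/215) = -⅔ - 181/645 = -611/645 ≈ -0.94729)
Z*z(0*1) = -(-2444)*(0*1)²/3225 = -(-2444)*0²/3225 = -(-2444)*0/3225 = -611/645*0 = 0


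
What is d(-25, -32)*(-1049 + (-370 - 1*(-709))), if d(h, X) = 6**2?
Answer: -25560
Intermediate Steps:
d(h, X) = 36
d(-25, -32)*(-1049 + (-370 - 1*(-709))) = 36*(-1049 + (-370 - 1*(-709))) = 36*(-1049 + (-370 + 709)) = 36*(-1049 + 339) = 36*(-710) = -25560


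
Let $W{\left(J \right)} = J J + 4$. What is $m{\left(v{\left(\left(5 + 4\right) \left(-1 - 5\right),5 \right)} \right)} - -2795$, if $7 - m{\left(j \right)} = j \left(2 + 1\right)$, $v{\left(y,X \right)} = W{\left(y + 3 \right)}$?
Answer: $-5013$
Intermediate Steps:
$W{\left(J \right)} = 4 + J^{2}$ ($W{\left(J \right)} = J^{2} + 4 = 4 + J^{2}$)
$v{\left(y,X \right)} = 4 + \left(3 + y\right)^{2}$ ($v{\left(y,X \right)} = 4 + \left(y + 3\right)^{2} = 4 + \left(3 + y\right)^{2}$)
$m{\left(j \right)} = 7 - 3 j$ ($m{\left(j \right)} = 7 - j \left(2 + 1\right) = 7 - j 3 = 7 - 3 j$)
$m{\left(v{\left(\left(5 + 4\right) \left(-1 - 5\right),5 \right)} \right)} - -2795 = \left(7 - 3 \left(4 + \left(3 + \left(5 + 4\right) \left(-1 - 5\right)\right)^{2}\right)\right) - -2795 = \left(7 - 3 \left(4 + \left(3 + 9 \left(-6\right)\right)^{2}\right)\right) + 2795 = \left(7 - 3 \left(4 + \left(3 - 54\right)^{2}\right)\right) + 2795 = \left(7 - 3 \left(4 + \left(-51\right)^{2}\right)\right) + 2795 = \left(7 - 3 \left(4 + 2601\right)\right) + 2795 = \left(7 - 7815\right) + 2795 = -7808 + 2795 = -5013$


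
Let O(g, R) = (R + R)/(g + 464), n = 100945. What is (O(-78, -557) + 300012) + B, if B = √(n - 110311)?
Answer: 57901759/193 + I*√9366 ≈ 3.0001e+5 + 96.778*I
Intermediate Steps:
O(g, R) = 2*R/(464 + g) (O(g, R) = (2*R)/(464 + g) = 2*R/(464 + g))
B = I*√9366 (B = √(100945 - 110311) = √(-9366) = I*√9366 ≈ 96.778*I)
(O(-78, -557) + 300012) + B = (2*(-557)/(464 - 78) + 300012) + I*√9366 = (2*(-557)/386 + 300012) + I*√9366 = (2*(-557)*(1/386) + 300012) + I*√9366 = (-557/193 + 300012) + I*√9366 = 57901759/193 + I*√9366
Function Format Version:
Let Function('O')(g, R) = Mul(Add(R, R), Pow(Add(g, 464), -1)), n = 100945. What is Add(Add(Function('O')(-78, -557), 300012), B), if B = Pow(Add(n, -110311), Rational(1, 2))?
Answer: Add(Rational(57901759, 193), Mul(I, Pow(9366, Rational(1, 2)))) ≈ Add(3.0001e+5, Mul(96.778, I))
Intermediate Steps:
Function('O')(g, R) = Mul(2, R, Pow(Add(464, g), -1)) (Function('O')(g, R) = Mul(Mul(2, R), Pow(Add(464, g), -1)) = Mul(2, R, Pow(Add(464, g), -1)))
B = Mul(I, Pow(9366, Rational(1, 2))) (B = Pow(Add(100945, -110311), Rational(1, 2)) = Pow(-9366, Rational(1, 2)) = Mul(I, Pow(9366, Rational(1, 2))) ≈ Mul(96.778, I))
Add(Add(Function('O')(-78, -557), 300012), B) = Add(Add(Mul(2, -557, Pow(Add(464, -78), -1)), 300012), Mul(I, Pow(9366, Rational(1, 2)))) = Add(Add(Mul(2, -557, Pow(386, -1)), 300012), Mul(I, Pow(9366, Rational(1, 2)))) = Add(Add(Mul(2, -557, Rational(1, 386)), 300012), Mul(I, Pow(9366, Rational(1, 2)))) = Add(Add(Rational(-557, 193), 300012), Mul(I, Pow(9366, Rational(1, 2)))) = Add(Rational(57901759, 193), Mul(I, Pow(9366, Rational(1, 2))))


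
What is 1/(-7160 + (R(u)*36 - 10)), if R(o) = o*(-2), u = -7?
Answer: -1/6666 ≈ -0.00015002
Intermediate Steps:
R(o) = -2*o
1/(-7160 + (R(u)*36 - 10)) = 1/(-7160 + (-2*(-7)*36 - 10)) = 1/(-7160 + (14*36 - 10)) = 1/(-7160 + (504 - 10)) = 1/(-7160 + 494) = 1/(-6666) = -1/6666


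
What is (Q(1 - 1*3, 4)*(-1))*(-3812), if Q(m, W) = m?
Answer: -7624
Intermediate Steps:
(Q(1 - 1*3, 4)*(-1))*(-3812) = ((1 - 1*3)*(-1))*(-3812) = ((1 - 3)*(-1))*(-3812) = -2*(-1)*(-3812) = 2*(-3812) = -7624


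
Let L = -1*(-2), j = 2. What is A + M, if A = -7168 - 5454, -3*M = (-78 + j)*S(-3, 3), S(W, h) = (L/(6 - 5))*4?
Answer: -37258/3 ≈ -12419.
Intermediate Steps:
L = 2
S(W, h) = 8 (S(W, h) = (2/(6 - 5))*4 = (2/1)*4 = (2*1)*4 = 2*4 = 8)
M = 608/3 (M = -(-78 + 2)*8/3 = -(-76)*8/3 = -⅓*(-608) = 608/3 ≈ 202.67)
A = -12622
A + M = -12622 + 608/3 = -37258/3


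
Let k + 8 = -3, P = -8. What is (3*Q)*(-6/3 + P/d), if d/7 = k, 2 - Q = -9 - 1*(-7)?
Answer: -1752/77 ≈ -22.753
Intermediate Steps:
Q = 4 (Q = 2 - (-9 - 1*(-7)) = 2 - (-9 + 7) = 2 - 1*(-2) = 2 + 2 = 4)
k = -11 (k = -8 - 3 = -11)
d = -77 (d = 7*(-11) = -77)
(3*Q)*(-6/3 + P/d) = (3*4)*(-6/3 - 8/(-77)) = 12*(-6*⅓ - 8*(-1/77)) = 12*(-2 + 8/77) = 12*(-146/77) = -1752/77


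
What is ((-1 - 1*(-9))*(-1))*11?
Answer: -88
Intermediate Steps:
((-1 - 1*(-9))*(-1))*11 = ((-1 + 9)*(-1))*11 = (8*(-1))*11 = -8*11 = -88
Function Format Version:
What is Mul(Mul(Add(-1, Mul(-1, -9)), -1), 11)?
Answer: -88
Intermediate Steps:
Mul(Mul(Add(-1, Mul(-1, -9)), -1), 11) = Mul(Mul(Add(-1, 9), -1), 11) = Mul(Mul(8, -1), 11) = Mul(-8, 11) = -88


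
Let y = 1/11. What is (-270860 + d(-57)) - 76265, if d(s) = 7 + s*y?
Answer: -3818355/11 ≈ -3.4712e+5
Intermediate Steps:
y = 1/11 (y = 1*(1/11) = 1/11 ≈ 0.090909)
d(s) = 7 + s/11 (d(s) = 7 + s*(1/11) = 7 + s/11)
(-270860 + d(-57)) - 76265 = (-270860 + (7 + (1/11)*(-57))) - 76265 = (-270860 + (7 - 57/11)) - 76265 = (-270860 + 20/11) - 76265 = -2979440/11 - 76265 = -3818355/11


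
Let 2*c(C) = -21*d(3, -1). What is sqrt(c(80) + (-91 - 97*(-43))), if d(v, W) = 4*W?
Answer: 3*sqrt(458) ≈ 64.203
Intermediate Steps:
c(C) = 42 (c(C) = (-84*(-1))/2 = (-21*(-4))/2 = (1/2)*84 = 42)
sqrt(c(80) + (-91 - 97*(-43))) = sqrt(42 + (-91 - 97*(-43))) = sqrt(42 + (-91 + 4171)) = sqrt(42 + 4080) = sqrt(4122) = 3*sqrt(458)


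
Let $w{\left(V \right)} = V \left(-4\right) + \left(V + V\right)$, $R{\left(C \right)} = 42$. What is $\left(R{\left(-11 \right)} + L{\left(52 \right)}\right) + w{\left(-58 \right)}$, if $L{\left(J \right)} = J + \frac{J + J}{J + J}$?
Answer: $211$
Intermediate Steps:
$L{\left(J \right)} = 1 + J$ ($L{\left(J \right)} = J + \frac{2 J}{2 J} = J + 2 J \frac{1}{2 J} = J + 1 = 1 + J$)
$w{\left(V \right)} = - 2 V$ ($w{\left(V \right)} = - 4 V + 2 V = - 2 V$)
$\left(R{\left(-11 \right)} + L{\left(52 \right)}\right) + w{\left(-58 \right)} = \left(42 + \left(1 + 52\right)\right) - -116 = \left(42 + 53\right) + 116 = 95 + 116 = 211$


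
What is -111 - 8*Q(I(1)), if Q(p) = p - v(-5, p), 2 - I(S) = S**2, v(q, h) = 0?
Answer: -119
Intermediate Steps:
I(S) = 2 - S**2
Q(p) = p (Q(p) = p - 1*0 = p + 0 = p)
-111 - 8*Q(I(1)) = -111 - 8*(2 - 1*1**2) = -111 - 8*(2 - 1*1) = -111 - 8*(2 - 1) = -111 - 8*1 = -111 - 8 = -119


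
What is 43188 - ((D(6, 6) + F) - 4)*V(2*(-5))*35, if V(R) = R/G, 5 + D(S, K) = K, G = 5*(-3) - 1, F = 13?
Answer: 171877/4 ≈ 42969.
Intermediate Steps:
G = -16 (G = -15 - 1 = -16)
D(S, K) = -5 + K
V(R) = -R/16 (V(R) = R/(-16) = R*(-1/16) = -R/16)
43188 - ((D(6, 6) + F) - 4)*V(2*(-5))*35 = 43188 - (((-5 + 6) + 13) - 4)*(-(-5)/8)*35 = 43188 - ((1 + 13) - 4)*(-1/16*(-10))*35 = 43188 - (14 - 4)*(5/8)*35 = 43188 - 10*(5/8)*35 = 43188 - 25*35/4 = 43188 - 1*875/4 = 43188 - 875/4 = 171877/4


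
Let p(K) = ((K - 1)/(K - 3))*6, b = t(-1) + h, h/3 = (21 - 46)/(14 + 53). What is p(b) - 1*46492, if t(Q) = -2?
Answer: -9530032/205 ≈ -46488.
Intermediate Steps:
h = -75/67 (h = 3*((21 - 46)/(14 + 53)) = 3*(-25/67) = -75/67 ≈ -1.1194)
b = -209/67 (b = -2 - 75/67 = -209/67 ≈ -3.1194)
p(K) = 6*(-1 + K)/(-3 + K) (p(K) = ((-1 + K)/(-3 + K))*6 = 6*(-1 + K)/(-3 + K))
p(b) - 1*46492 = 6*(-1 - 209/67)/(-3 - 209/67) - 1*46492 = 6*(-276/67)/(-410/67) - 46492 = 6*(-67/410)*(-276/67) - 46492 = 828/205 - 46492 = -9530032/205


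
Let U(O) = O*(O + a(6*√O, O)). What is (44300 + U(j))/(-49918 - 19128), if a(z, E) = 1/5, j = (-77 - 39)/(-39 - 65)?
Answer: -149738959/233375480 ≈ -0.64162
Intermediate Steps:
j = 29/26 (j = -116/(-104) = -116*(-1/104) = 29/26 ≈ 1.1154)
a(z, E) = ⅕
U(O) = O*(⅕ + O) (U(O) = O*(O + ⅕) = O*(⅕ + O))
(44300 + U(j))/(-49918 - 19128) = (44300 + 29*(⅕ + 29/26)/26)/(-49918 - 19128) = (44300 + (29/26)*(171/130))/(-69046) = (44300 + 4959/3380)*(-1/69046) = (149738959/3380)*(-1/69046) = -149738959/233375480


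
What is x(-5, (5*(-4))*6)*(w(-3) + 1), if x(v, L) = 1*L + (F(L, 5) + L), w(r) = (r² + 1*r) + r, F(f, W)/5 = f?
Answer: -3360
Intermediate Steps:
F(f, W) = 5*f
w(r) = r² + 2*r (w(r) = (r² + r) + r = (r + r²) + r = r² + 2*r)
x(v, L) = 7*L (x(v, L) = 1*L + (5*L + L) = L + 6*L = 7*L)
x(-5, (5*(-4))*6)*(w(-3) + 1) = (7*((5*(-4))*6))*(-3*(2 - 3) + 1) = (7*(-20*6))*(-3*(-1) + 1) = (7*(-120))*(3 + 1) = -840*4 = -3360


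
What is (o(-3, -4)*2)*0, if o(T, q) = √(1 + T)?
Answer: 0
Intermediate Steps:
(o(-3, -4)*2)*0 = (√(1 - 3)*2)*0 = (√(-2)*2)*0 = ((I*√2)*2)*0 = (2*I*√2)*0 = 0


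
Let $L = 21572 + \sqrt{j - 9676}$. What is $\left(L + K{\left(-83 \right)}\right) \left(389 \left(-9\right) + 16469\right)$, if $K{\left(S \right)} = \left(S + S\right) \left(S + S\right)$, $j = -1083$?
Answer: $637091904 + 12968 i \sqrt{10759} \approx 6.3709 \cdot 10^{8} + 1.3451 \cdot 10^{6} i$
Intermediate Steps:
$K{\left(S \right)} = 4 S^{2}$ ($K{\left(S \right)} = 2 S 2 S = 4 S^{2}$)
$L = 21572 + i \sqrt{10759}$ ($L = 21572 + \sqrt{-1083 - 9676} = 21572 + \sqrt{-10759} = 21572 + i \sqrt{10759} \approx 21572.0 + 103.73 i$)
$\left(L + K{\left(-83 \right)}\right) \left(389 \left(-9\right) + 16469\right) = \left(\left(21572 + i \sqrt{10759}\right) + 4 \left(-83\right)^{2}\right) \left(389 \left(-9\right) + 16469\right) = \left(\left(21572 + i \sqrt{10759}\right) + 4 \cdot 6889\right) \left(-3501 + 16469\right) = \left(\left(21572 + i \sqrt{10759}\right) + 27556\right) 12968 = \left(49128 + i \sqrt{10759}\right) 12968 = 637091904 + 12968 i \sqrt{10759}$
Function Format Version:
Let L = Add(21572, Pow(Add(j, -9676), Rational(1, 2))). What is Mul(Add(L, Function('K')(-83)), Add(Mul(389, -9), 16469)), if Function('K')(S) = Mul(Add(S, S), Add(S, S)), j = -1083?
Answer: Add(637091904, Mul(12968, I, Pow(10759, Rational(1, 2)))) ≈ Add(6.3709e+8, Mul(1.3451e+6, I))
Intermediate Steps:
Function('K')(S) = Mul(4, Pow(S, 2)) (Function('K')(S) = Mul(Mul(2, S), Mul(2, S)) = Mul(4, Pow(S, 2)))
L = Add(21572, Mul(I, Pow(10759, Rational(1, 2)))) (L = Add(21572, Pow(Add(-1083, -9676), Rational(1, 2))) = Add(21572, Pow(-10759, Rational(1, 2))) = Add(21572, Mul(I, Pow(10759, Rational(1, 2)))) ≈ Add(21572., Mul(103.73, I)))
Mul(Add(L, Function('K')(-83)), Add(Mul(389, -9), 16469)) = Mul(Add(Add(21572, Mul(I, Pow(10759, Rational(1, 2)))), Mul(4, Pow(-83, 2))), Add(Mul(389, -9), 16469)) = Mul(Add(Add(21572, Mul(I, Pow(10759, Rational(1, 2)))), Mul(4, 6889)), Add(-3501, 16469)) = Mul(Add(Add(21572, Mul(I, Pow(10759, Rational(1, 2)))), 27556), 12968) = Mul(Add(49128, Mul(I, Pow(10759, Rational(1, 2)))), 12968) = Add(637091904, Mul(12968, I, Pow(10759, Rational(1, 2))))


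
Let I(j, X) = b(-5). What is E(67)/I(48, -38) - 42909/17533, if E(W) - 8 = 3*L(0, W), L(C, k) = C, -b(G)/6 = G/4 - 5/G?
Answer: 151801/52599 ≈ 2.8860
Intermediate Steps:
b(G) = 30/G - 3*G/2 (b(G) = -6*(G/4 - 5/G) = -6*(-5/G + G/4) = 30/G - 3*G/2)
E(W) = 8 (E(W) = 8 + 3*0 = 8 + 0 = 8)
I(j, X) = 3/2 (I(j, X) = 30/(-5) - 3/2*(-5) = 30*(-1/5) + 15/2 = -6 + 15/2 = 3/2)
E(67)/I(48, -38) - 42909/17533 = 8/(3/2) - 42909/17533 = 8*(2/3) - 42909*1/17533 = 16/3 - 42909/17533 = 151801/52599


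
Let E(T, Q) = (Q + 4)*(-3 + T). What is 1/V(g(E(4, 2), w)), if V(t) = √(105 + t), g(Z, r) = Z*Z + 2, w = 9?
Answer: √143/143 ≈ 0.083624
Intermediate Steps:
E(T, Q) = (-3 + T)*(4 + Q) (E(T, Q) = (4 + Q)*(-3 + T) = (-3 + T)*(4 + Q))
g(Z, r) = 2 + Z² (g(Z, r) = Z² + 2 = 2 + Z²)
1/V(g(E(4, 2), w)) = 1/(√(105 + (2 + (-12 - 3*2 + 4*4 + 2*4)²))) = 1/(√(105 + (2 + (-12 - 6 + 16 + 8)²))) = 1/(√(105 + (2 + 6²))) = 1/(√(105 + (2 + 36))) = 1/(√(105 + 38)) = 1/(√143) = √143/143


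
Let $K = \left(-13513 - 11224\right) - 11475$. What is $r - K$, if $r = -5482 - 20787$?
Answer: $9943$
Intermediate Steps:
$r = -26269$
$K = -36212$ ($K = -24737 - 11475 = -36212$)
$r - K = -26269 - -36212 = -26269 + 36212 = 9943$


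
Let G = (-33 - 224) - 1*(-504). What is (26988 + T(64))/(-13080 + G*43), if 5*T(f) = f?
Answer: -135004/12295 ≈ -10.980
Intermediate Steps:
G = 247 (G = -257 + 504 = 247)
T(f) = f/5
(26988 + T(64))/(-13080 + G*43) = (26988 + (1/5)*64)/(-13080 + 247*43) = (26988 + 64/5)/(-13080 + 10621) = (135004/5)/(-2459) = (135004/5)*(-1/2459) = -135004/12295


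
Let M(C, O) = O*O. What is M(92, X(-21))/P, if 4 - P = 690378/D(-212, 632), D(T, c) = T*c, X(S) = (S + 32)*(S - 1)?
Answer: 74024896/11569 ≈ 6398.6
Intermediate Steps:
X(S) = (-1 + S)*(32 + S) (X(S) = (32 + S)*(-1 + S) = (-1 + S)*(32 + S))
M(C, O) = O**2
P = 11569/1264 (P = 4 - 690378/((-212*632)) = 4 - 690378/(-133984) = 4 - 690378*(-1)/133984 = 4 - 1*(-6513/1264) = 4 + 6513/1264 = 11569/1264 ≈ 9.1527)
M(92, X(-21))/P = (-32 + (-21)**2 + 31*(-21))**2/(11569/1264) = (-32 + 441 - 651)**2*(1264/11569) = (-242)**2*(1264/11569) = 58564*(1264/11569) = 74024896/11569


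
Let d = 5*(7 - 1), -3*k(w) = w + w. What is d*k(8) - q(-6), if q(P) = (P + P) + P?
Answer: -142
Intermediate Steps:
k(w) = -2*w/3 (k(w) = -(w + w)/3 = -2*w/3)
d = 30 (d = 5*6 = 30)
q(P) = 3*P (q(P) = 2*P + P = 3*P)
d*k(8) - q(-6) = 30*(-⅔*8) - 3*(-6) = 30*(-16/3) - 1*(-18) = -160 + 18 = -142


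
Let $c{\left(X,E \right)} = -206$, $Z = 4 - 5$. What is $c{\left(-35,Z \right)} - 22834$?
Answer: $-23040$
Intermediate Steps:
$Z = -1$ ($Z = 4 - 5 = -1$)
$c{\left(-35,Z \right)} - 22834 = -206 - 22834 = -23040$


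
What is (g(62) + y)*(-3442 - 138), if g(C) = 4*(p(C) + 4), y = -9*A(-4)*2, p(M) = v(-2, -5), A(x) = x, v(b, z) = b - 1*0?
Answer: -286400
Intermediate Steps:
v(b, z) = b (v(b, z) = b + 0 = b)
p(M) = -2
y = 72 (y = -9*(-4)*2 = 36*2 = 72)
g(C) = 8 (g(C) = 4*(-2 + 4) = 4*2 = 8)
(g(62) + y)*(-3442 - 138) = (8 + 72)*(-3442 - 138) = 80*(-3580) = -286400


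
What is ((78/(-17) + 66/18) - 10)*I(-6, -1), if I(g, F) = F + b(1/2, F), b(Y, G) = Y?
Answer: 557/102 ≈ 5.4608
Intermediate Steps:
I(g, F) = ½ + F (I(g, F) = F + 1/2 = F + ½ = ½ + F)
((78/(-17) + 66/18) - 10)*I(-6, -1) = ((78/(-17) + 66/18) - 10)*(½ - 1) = ((78*(-1/17) + 66*(1/18)) - 10)*(-½) = ((-78/17 + 11/3) - 10)*(-½) = (-47/51 - 10)*(-½) = -557/51*(-½) = 557/102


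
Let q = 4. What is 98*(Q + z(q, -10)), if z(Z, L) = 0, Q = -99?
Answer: -9702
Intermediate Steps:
98*(Q + z(q, -10)) = 98*(-99 + 0) = 98*(-99) = -9702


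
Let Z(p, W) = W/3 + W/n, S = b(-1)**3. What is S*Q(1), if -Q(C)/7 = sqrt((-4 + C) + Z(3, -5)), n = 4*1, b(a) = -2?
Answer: 28*I*sqrt(213)/3 ≈ 136.22*I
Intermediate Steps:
n = 4
S = -8 (S = (-2)**3 = -8)
Z(p, W) = 7*W/12 (Z(p, W) = W/3 + W/4 = 7*W/12)
Q(C) = -7*sqrt(-83/12 + C) (Q(C) = -7*sqrt((-4 + C) + (7/12)*(-5)) = -7*sqrt((-4 + C) - 35/12) = -7*sqrt(-83/12 + C))
S*Q(1) = -(-28)*sqrt(-249 + 36*1)/3 = -(-28)*sqrt(-249 + 36)/3 = -(-28)*sqrt(-213)/3 = -(-28)*I*sqrt(213)/3 = 28*I*sqrt(213)/3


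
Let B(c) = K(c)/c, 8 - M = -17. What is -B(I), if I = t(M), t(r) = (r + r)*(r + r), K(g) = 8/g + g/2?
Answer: -195313/390625 ≈ -0.50000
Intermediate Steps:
M = 25 (M = 8 - 1*(-17) = 8 + 17 = 25)
K(g) = g/2 + 8/g (K(g) = 8/g + g*(½) = 8/g + g/2 = g/2 + 8/g)
t(r) = 4*r² (t(r) = (2*r)*(2*r) = 4*r²)
I = 2500 (I = 4*25² = 4*625 = 2500)
B(c) = (c/2 + 8/c)/c
-B(I) = -(½ + 8/2500²) = -(½ + 8*(1/6250000)) = -(½ + 1/781250) = -1*195313/390625 = -195313/390625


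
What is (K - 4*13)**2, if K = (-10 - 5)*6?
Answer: 20164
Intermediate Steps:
K = -90 (K = -15*6 = -90)
(K - 4*13)**2 = (-90 - 4*13)**2 = (-90 - 52)**2 = (-142)**2 = 20164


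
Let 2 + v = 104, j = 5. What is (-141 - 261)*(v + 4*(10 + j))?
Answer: -65124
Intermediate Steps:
v = 102 (v = -2 + 104 = 102)
(-141 - 261)*(v + 4*(10 + j)) = (-141 - 261)*(102 + 4*(10 + 5)) = -402*(102 + 4*15) = -402*(102 + 60) = -402*162 = -65124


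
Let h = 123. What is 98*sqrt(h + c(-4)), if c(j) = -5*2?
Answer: 98*sqrt(113) ≈ 1041.8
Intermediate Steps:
c(j) = -10
98*sqrt(h + c(-4)) = 98*sqrt(123 - 10) = 98*sqrt(113)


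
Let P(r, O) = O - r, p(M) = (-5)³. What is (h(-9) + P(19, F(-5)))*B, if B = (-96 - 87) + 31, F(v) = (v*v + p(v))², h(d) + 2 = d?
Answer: -1515440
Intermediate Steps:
h(d) = -2 + d
p(M) = -125
F(v) = (-125 + v²)² (F(v) = (v*v - 125)² = (v² - 125)² = (-125 + v²)²)
B = -152 (B = -183 + 31 = -152)
(h(-9) + P(19, F(-5)))*B = ((-2 - 9) + ((-125 + (-5)²)² - 1*19))*(-152) = (-11 + ((-125 + 25)² - 19))*(-152) = (-11 + ((-100)² - 19))*(-152) = (-11 + (10000 - 19))*(-152) = (-11 + 9981)*(-152) = 9970*(-152) = -1515440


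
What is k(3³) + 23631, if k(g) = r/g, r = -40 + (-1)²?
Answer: 212666/9 ≈ 23630.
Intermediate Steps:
r = -39 (r = -40 + 1 = -39)
k(g) = -39/g
k(3³) + 23631 = -39/(3³) + 23631 = -39/27 + 23631 = -39*1/27 + 23631 = -13/9 + 23631 = 212666/9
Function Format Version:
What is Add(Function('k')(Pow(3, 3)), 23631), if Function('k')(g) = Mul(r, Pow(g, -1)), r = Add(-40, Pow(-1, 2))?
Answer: Rational(212666, 9) ≈ 23630.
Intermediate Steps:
r = -39 (r = Add(-40, 1) = -39)
Function('k')(g) = Mul(-39, Pow(g, -1))
Add(Function('k')(Pow(3, 3)), 23631) = Add(Mul(-39, Pow(Pow(3, 3), -1)), 23631) = Add(Mul(-39, Pow(27, -1)), 23631) = Add(Mul(-39, Rational(1, 27)), 23631) = Add(Rational(-13, 9), 23631) = Rational(212666, 9)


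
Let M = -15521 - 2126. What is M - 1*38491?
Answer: -56138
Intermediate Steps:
M = -17647
M - 1*38491 = -17647 - 1*38491 = -17647 - 38491 = -56138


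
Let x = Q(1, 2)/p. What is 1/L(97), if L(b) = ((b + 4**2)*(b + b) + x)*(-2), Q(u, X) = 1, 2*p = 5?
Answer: -5/219224 ≈ -2.2808e-5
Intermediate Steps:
p = 5/2 (p = (1/2)*5 = 5/2 ≈ 2.5000)
x = 2/5 (x = 1/(5/2) = 1*(2/5) = 2/5 ≈ 0.40000)
L(b) = -4/5 - 4*b*(16 + b) (L(b) = ((b + 4**2)*(b + b) + 2/5)*(-2) = ((b + 16)*(2*b) + 2/5)*(-2) = ((16 + b)*(2*b) + 2/5)*(-2) = (2*b*(16 + b) + 2/5)*(-2) = (2/5 + 2*b*(16 + b))*(-2) = -4/5 - 4*b*(16 + b))
1/L(97) = 1/(-4/5 - 64*97 - 4*97**2) = 1/(-4/5 - 6208 - 4*9409) = 1/(-4/5 - 6208 - 37636) = 1/(-219224/5) = -5/219224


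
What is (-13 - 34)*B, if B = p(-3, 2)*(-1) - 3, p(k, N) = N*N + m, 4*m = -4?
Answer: 282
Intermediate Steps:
m = -1 (m = (¼)*(-4) = -1)
p(k, N) = -1 + N² (p(k, N) = N*N - 1 = N² - 1 = -1 + N²)
B = -6 (B = (-1 + 2²)*(-1) - 3 = (-1 + 4)*(-1) - 3 = 3*(-1) - 3 = -3 - 3 = -6)
(-13 - 34)*B = (-13 - 34)*(-6) = -47*(-6) = 282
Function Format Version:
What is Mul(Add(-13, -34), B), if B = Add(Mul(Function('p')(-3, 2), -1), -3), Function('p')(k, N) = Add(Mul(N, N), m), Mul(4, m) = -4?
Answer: 282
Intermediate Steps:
m = -1 (m = Mul(Rational(1, 4), -4) = -1)
Function('p')(k, N) = Add(-1, Pow(N, 2)) (Function('p')(k, N) = Add(Mul(N, N), -1) = Add(Pow(N, 2), -1) = Add(-1, Pow(N, 2)))
B = -6 (B = Add(Mul(Add(-1, Pow(2, 2)), -1), -3) = Add(Mul(Add(-1, 4), -1), -3) = Add(Mul(3, -1), -3) = Add(-3, -3) = -6)
Mul(Add(-13, -34), B) = Mul(Add(-13, -34), -6) = Mul(-47, -6) = 282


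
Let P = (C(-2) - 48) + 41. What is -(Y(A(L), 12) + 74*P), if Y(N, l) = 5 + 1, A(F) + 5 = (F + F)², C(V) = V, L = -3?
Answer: 660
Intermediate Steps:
A(F) = -5 + 4*F² (A(F) = -5 + (F + F)² = -5 + (2*F)² = -5 + 4*F²)
Y(N, l) = 6
P = -9 (P = (-2 - 48) + 41 = -50 + 41 = -9)
-(Y(A(L), 12) + 74*P) = -(6 + 74*(-9)) = -(6 - 666) = -1*(-660) = 660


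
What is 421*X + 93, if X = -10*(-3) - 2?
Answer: 11881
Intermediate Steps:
X = 28 (X = 30 - 2 = 28)
421*X + 93 = 421*28 + 93 = 11788 + 93 = 11881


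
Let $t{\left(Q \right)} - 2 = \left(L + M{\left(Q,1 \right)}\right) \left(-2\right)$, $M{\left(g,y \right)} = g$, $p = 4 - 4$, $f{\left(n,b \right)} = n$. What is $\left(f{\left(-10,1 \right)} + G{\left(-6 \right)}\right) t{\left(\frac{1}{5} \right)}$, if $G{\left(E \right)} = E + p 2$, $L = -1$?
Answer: $- \frac{288}{5} \approx -57.6$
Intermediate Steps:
$p = 0$
$G{\left(E \right)} = E$ ($G{\left(E \right)} = E + 0 \cdot 2 = E + 0 = E$)
$t{\left(Q \right)} = 4 - 2 Q$ ($t{\left(Q \right)} = 2 + \left(-1 + Q\right) \left(-2\right) = 2 - \left(-2 + 2 Q\right) = 4 - 2 Q$)
$\left(f{\left(-10,1 \right)} + G{\left(-6 \right)}\right) t{\left(\frac{1}{5} \right)} = \left(-10 - 6\right) \left(4 - \frac{2}{5}\right) = - 16 \left(4 - \frac{2}{5}\right) = \left(-16\right) \frac{18}{5} = - \frac{288}{5}$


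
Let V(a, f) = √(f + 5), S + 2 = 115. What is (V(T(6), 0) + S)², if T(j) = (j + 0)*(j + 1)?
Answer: (113 + √5)² ≈ 13279.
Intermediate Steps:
S = 113 (S = -2 + 115 = 113)
T(j) = j*(1 + j)
V(a, f) = √(5 + f)
(V(T(6), 0) + S)² = (√(5 + 0) + 113)² = (√5 + 113)² = (113 + √5)²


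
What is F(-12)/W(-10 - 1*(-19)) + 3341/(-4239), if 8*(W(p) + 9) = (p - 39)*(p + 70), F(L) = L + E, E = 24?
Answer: -1427611/1725273 ≈ -0.82747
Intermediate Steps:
F(L) = 24 + L (F(L) = L + 24 = 24 + L)
W(p) = -9 + (-39 + p)*(70 + p)/8 (W(p) = -9 + ((p - 39)*(p + 70))/8 = -9 + ((-39 + p)*(70 + p))/8 = -9 + (-39 + p)*(70 + p)/8)
F(-12)/W(-10 - 1*(-19)) + 3341/(-4239) = (24 - 12)/(-1401/4 + (-10 - 1*(-19))**2/8 + 31*(-10 - 1*(-19))/8) + 3341/(-4239) = 12/(-1401/4 + (-10 + 19)**2/8 + 31*(-10 + 19)/8) + 3341*(-1/4239) = 12/(-1401/4 + (1/8)*9**2 + (31/8)*9) - 3341/4239 = 12/(-1401/4 + (1/8)*81 + 279/8) - 3341/4239 = 12/(-1401/4 + 81/8 + 279/8) - 3341/4239 = 12/(-1221/4) - 3341/4239 = 12*(-4/1221) - 3341/4239 = -16/407 - 3341/4239 = -1427611/1725273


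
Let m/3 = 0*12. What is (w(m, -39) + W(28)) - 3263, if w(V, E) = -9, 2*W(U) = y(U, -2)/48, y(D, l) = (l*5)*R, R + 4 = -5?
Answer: -52337/16 ≈ -3271.1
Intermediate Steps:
R = -9 (R = -4 - 5 = -9)
y(D, l) = -45*l (y(D, l) = (l*5)*(-9) = (5*l)*(-9) = -45*l)
W(U) = 15/16 (W(U) = (-45*(-2)/48)/2 = (90*(1/48))/2 = (1/2)*(15/8) = 15/16)
m = 0 (m = 3*(0*12) = 3*0 = 0)
(w(m, -39) + W(28)) - 3263 = (-9 + 15/16) - 3263 = -129/16 - 3263 = -52337/16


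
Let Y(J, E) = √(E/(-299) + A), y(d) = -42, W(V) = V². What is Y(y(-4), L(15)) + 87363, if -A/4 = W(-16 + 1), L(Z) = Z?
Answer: 87363 + I*√80465385/299 ≈ 87363.0 + 30.001*I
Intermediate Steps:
A = -900 (A = -4*(-16 + 1)² = -4*(-15)² = -4*225 = -900)
Y(J, E) = √(-900 - E/299) (Y(J, E) = √(E/(-299) - 900) = √(E*(-1/299) - 900) = √(-E/299 - 900) = √(-900 - E/299))
Y(y(-4), L(15)) + 87363 = √(-80460900 - 299*15)/299 + 87363 = √(-80460900 - 4485)/299 + 87363 = √(-80465385)/299 + 87363 = (I*√80465385)/299 + 87363 = I*√80465385/299 + 87363 = 87363 + I*√80465385/299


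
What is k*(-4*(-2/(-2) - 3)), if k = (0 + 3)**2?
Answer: 72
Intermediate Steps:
k = 9 (k = 3**2 = 9)
k*(-4*(-2/(-2) - 3)) = 9*(-4*(-2/(-2) - 3)) = 9*(-4*(-2*(-1/2) - 3)) = 9*(-4*(1 - 3)) = 9*(-4*(-2)) = 9*8 = 72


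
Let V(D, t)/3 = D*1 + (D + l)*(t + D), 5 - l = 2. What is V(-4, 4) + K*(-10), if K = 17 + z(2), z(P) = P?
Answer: -202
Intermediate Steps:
l = 3 (l = 5 - 1*2 = 5 - 2 = 3)
V(D, t) = 3*D + 3*(3 + D)*(D + t) (V(D, t) = 3*(D*1 + (D + 3)*(t + D)) = 3*(D + (3 + D)*(D + t)) = 3*D + 3*(3 + D)*(D + t))
K = 19 (K = 17 + 2 = 19)
V(-4, 4) + K*(-10) = (3*(-4)² + 9*4 + 12*(-4) + 3*(-4)*4) + 19*(-10) = (3*16 + 36 - 48 - 48) - 190 = (48 + 36 - 48 - 48) - 190 = -12 - 190 = -202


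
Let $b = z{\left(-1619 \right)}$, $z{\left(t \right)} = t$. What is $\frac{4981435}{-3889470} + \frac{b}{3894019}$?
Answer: $- \frac{3880819917839}{3029134015986} \approx -1.2812$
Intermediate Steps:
$b = -1619$
$\frac{4981435}{-3889470} + \frac{b}{3894019} = \frac{4981435}{-3889470} - \frac{1619}{3894019} = 4981435 \left(- \frac{1}{3889470}\right) - \frac{1619}{3894019} = - \frac{996287}{777894} - \frac{1619}{3894019} = - \frac{3880819917839}{3029134015986}$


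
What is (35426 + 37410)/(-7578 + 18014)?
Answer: 18209/2609 ≈ 6.9793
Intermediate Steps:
(35426 + 37410)/(-7578 + 18014) = 72836/10436 = 72836*(1/10436) = 18209/2609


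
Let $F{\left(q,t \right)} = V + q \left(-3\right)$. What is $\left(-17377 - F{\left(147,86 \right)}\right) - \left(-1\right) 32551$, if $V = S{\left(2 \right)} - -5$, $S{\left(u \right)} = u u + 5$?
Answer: $15601$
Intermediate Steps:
$S{\left(u \right)} = 5 + u^{2}$ ($S{\left(u \right)} = u^{2} + 5 = 5 + u^{2}$)
$V = 14$ ($V = \left(5 + 2^{2}\right) - -5 = \left(5 + 4\right) + 5 = 9 + 5 = 14$)
$F{\left(q,t \right)} = 14 - 3 q$ ($F{\left(q,t \right)} = 14 + q \left(-3\right) = 14 - 3 q$)
$\left(-17377 - F{\left(147,86 \right)}\right) - \left(-1\right) 32551 = \left(-17377 - \left(14 - 441\right)\right) - \left(-1\right) 32551 = \left(-17377 - \left(14 - 441\right)\right) - -32551 = \left(-17377 - -427\right) + 32551 = \left(-17377 + 427\right) + 32551 = -16950 + 32551 = 15601$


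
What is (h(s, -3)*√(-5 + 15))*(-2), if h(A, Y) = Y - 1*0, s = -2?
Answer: 6*√10 ≈ 18.974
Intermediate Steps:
h(A, Y) = Y (h(A, Y) = Y + 0 = Y)
(h(s, -3)*√(-5 + 15))*(-2) = -3*√(-5 + 15)*(-2) = -3*√10*(-2) = 6*√10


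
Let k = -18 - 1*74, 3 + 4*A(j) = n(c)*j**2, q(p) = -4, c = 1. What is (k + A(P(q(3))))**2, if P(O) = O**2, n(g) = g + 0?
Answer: 13225/16 ≈ 826.56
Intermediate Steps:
n(g) = g
A(j) = -3/4 + j**2/4 (A(j) = -3/4 + (1*j**2)/4 = -3/4 + j**2/4)
k = -92 (k = -18 - 74 = -92)
(k + A(P(q(3))))**2 = (-92 + (-3/4 + ((-4)**2)**2/4))**2 = (-92 + (-3/4 + (1/4)*16**2))**2 = (-92 + (-3/4 + (1/4)*256))**2 = (-92 + (-3/4 + 64))**2 = (-92 + 253/4)**2 = (-115/4)**2 = 13225/16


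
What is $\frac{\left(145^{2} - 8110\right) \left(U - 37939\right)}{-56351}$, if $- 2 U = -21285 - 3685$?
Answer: $\frac{328738410}{56351} \approx 5833.8$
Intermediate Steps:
$U = 12485$ ($U = - \frac{-21285 - 3685}{2} = \left(- \frac{1}{2}\right) \left(-24970\right) = 12485$)
$\frac{\left(145^{2} - 8110\right) \left(U - 37939\right)}{-56351} = \frac{\left(145^{2} - 8110\right) \left(12485 - 37939\right)}{-56351} = \left(21025 - 8110\right) \left(-25454\right) \left(- \frac{1}{56351}\right) = 12915 \left(-25454\right) \left(- \frac{1}{56351}\right) = \left(-328738410\right) \left(- \frac{1}{56351}\right) = \frac{328738410}{56351}$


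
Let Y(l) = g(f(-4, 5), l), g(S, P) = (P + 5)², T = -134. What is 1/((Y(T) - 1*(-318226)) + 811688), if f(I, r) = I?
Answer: 1/1146555 ≈ 8.7218e-7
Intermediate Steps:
g(S, P) = (5 + P)²
Y(l) = (5 + l)²
1/((Y(T) - 1*(-318226)) + 811688) = 1/(((5 - 134)² - 1*(-318226)) + 811688) = 1/(((-129)² + 318226) + 811688) = 1/((16641 + 318226) + 811688) = 1/(334867 + 811688) = 1/1146555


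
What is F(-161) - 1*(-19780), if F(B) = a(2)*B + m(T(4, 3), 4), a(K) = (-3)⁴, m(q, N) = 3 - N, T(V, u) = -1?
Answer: 6738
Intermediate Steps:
a(K) = 81
F(B) = -1 + 81*B (F(B) = 81*B + (3 - 1*4) = 81*B + (3 - 4) = 81*B - 1 = -1 + 81*B)
F(-161) - 1*(-19780) = (-1 + 81*(-161)) - 1*(-19780) = (-1 - 13041) + 19780 = -13042 + 19780 = 6738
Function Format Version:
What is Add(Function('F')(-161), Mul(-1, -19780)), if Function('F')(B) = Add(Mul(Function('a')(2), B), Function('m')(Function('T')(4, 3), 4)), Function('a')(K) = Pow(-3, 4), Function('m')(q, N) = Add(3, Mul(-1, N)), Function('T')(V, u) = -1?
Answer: 6738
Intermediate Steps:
Function('a')(K) = 81
Function('F')(B) = Add(-1, Mul(81, B)) (Function('F')(B) = Add(Mul(81, B), Add(3, Mul(-1, 4))) = Add(Mul(81, B), Add(3, -4)) = Add(Mul(81, B), -1) = Add(-1, Mul(81, B)))
Add(Function('F')(-161), Mul(-1, -19780)) = Add(Add(-1, Mul(81, -161)), Mul(-1, -19780)) = Add(Add(-1, -13041), 19780) = Add(-13042, 19780) = 6738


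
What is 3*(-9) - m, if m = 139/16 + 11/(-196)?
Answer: -27935/784 ≈ -35.631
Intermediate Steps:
m = 6767/784 (m = 139*(1/16) + 11*(-1/196) = 139/16 - 11/196 = 6767/784 ≈ 8.6314)
3*(-9) - m = 3*(-9) - 1*6767/784 = -27 - 6767/784 = -27935/784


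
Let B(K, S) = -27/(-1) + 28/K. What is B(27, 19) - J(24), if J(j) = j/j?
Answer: 730/27 ≈ 27.037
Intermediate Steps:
J(j) = 1
B(K, S) = 27 + 28/K (B(K, S) = -27*(-1) + 28/K = 27 + 28/K)
B(27, 19) - J(24) = (27 + 28/27) - 1*1 = (27 + 28*(1/27)) - 1 = (27 + 28/27) - 1 = 757/27 - 1 = 730/27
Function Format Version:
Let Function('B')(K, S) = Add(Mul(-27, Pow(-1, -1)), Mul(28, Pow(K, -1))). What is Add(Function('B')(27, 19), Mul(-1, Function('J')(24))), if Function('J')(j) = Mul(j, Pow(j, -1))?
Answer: Rational(730, 27) ≈ 27.037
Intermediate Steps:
Function('J')(j) = 1
Function('B')(K, S) = Add(27, Mul(28, Pow(K, -1))) (Function('B')(K, S) = Add(Mul(-27, -1), Mul(28, Pow(K, -1))) = Add(27, Mul(28, Pow(K, -1))))
Add(Function('B')(27, 19), Mul(-1, Function('J')(24))) = Add(Add(27, Mul(28, Pow(27, -1))), Mul(-1, 1)) = Add(Add(27, Mul(28, Rational(1, 27))), -1) = Add(Add(27, Rational(28, 27)), -1) = Add(Rational(757, 27), -1) = Rational(730, 27)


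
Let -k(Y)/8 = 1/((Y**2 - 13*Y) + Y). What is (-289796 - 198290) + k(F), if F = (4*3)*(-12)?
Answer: -1370545489/2808 ≈ -4.8809e+5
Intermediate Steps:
F = -144 (F = 12*(-12) = -144)
k(Y) = -8/(Y**2 - 12*Y) (k(Y) = -8/((Y**2 - 13*Y) + Y) = -8/(Y**2 - 12*Y))
(-289796 - 198290) + k(F) = (-289796 - 198290) - 8/(-144*(-12 - 144)) = -488086 - 8*(-1/144)/(-156) = -488086 - 8*(-1/144)*(-1/156) = -488086 - 1/2808 = -1370545489/2808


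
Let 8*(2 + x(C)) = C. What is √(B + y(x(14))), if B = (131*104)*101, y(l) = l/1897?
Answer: √19807089400567/3794 ≈ 1173.0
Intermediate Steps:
x(C) = -2 + C/8
y(l) = l/1897 (y(l) = l*(1/1897) = l/1897)
B = 1376024 (B = 13624*101 = 1376024)
√(B + y(x(14))) = √(1376024 + (-2 + (⅛)*14)/1897) = √(1376024 + (-2 + 7/4)/1897) = √(1376024 + (1/1897)*(-¼)) = √(1376024 - 1/7588) = √(10441270111/7588) = √19807089400567/3794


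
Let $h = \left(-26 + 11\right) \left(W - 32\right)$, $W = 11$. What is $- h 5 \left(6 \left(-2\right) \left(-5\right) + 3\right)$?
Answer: $-99225$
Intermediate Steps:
$h = 315$ ($h = \left(-26 + 11\right) \left(11 - 32\right) = \left(-15\right) \left(-21\right) = 315$)
$- h 5 \left(6 \left(-2\right) \left(-5\right) + 3\right) = \left(-1\right) 315 \cdot 5 \left(6 \left(-2\right) \left(-5\right) + 3\right) = - 315 \cdot 5 \left(\left(-12\right) \left(-5\right) + 3\right) = - 315 \cdot 5 \left(60 + 3\right) = - 315 \cdot 5 \cdot 63 = \left(-315\right) 315 = -99225$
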